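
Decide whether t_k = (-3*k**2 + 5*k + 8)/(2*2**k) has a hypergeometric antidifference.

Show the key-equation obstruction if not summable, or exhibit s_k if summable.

t_(k+1)/t_k = (3*k**2 + k - 10)/(2*(3*k**2 - 5*k - 8)).
Take A(k)=1/2, B(k)=1, C(k)=k**2 - 5*k/3 - 8/3.
f must satisfy (1/2)·f(k+1) − (1)·f(k) = k**2 - 5*k/3 - 8/3.
d = 2 from the (0,0,2) case.
A polynomial solution: f(k) = -2*(k - 1)*(3*k + 4)/3.
Get s_k = R·t_k = (3*k**2 + k - 4)/2**k with R(k) = B(k−1)f(k)/C(k) = -2*(k - 1)*(3*k + 4)/((k + 1)*(3*k - 8)).
Verify: (-3*k**2 + 5*k + 8)/(2*2**k) matches t_k.

Yes. s_k = (3*k**2 + k - 4)/2**k.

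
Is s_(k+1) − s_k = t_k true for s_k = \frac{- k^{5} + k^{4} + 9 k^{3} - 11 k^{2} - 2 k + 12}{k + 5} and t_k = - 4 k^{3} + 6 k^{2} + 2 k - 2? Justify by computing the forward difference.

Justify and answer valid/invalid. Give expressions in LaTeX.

s_(k+1) = (-k**5 - 4*k**4 + 3*k**3 + 12*k**2 + 2*k + 8)/(k + 6)
s_(k+1) − s_k = 2*(-2*k**5 - 16*k**4 - 8*k**3 + 65*k**2 + 9*k - 16)/(k**2 + 11*k + 30)
(s_(k+1) − s_k) − t_k = 2*(3*k**4 + 18*k**3 - 35*k**2 - 10*k + 14)/(k**2 + 11*k + 30)

Invalid: residual \frac{2 \left(3 k^{4} + 18 k^{3} - 35 k^{2} - 10 k + 14\right)}{k^{2} + 11 k + 30} ≠ 0.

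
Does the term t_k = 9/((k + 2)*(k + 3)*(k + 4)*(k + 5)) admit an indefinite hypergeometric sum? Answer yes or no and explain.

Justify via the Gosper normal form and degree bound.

Yes. s_k = k*(k**2 + 9*k + 26)/(8*(k + 2)*(k + 3)*(k + 4)).

t_(k+1)/t_k = (k + 2)/(k + 6).
So A=k + 2 and B=k + 6, with C=1.
f must satisfy (k + 2)·f(k+1) − (k + 5)·f(k) = 1.
Bound: deg f ≤ 3.
Match coefficients ⇒ f(k) = k*(k**2 + 9*k + 26)/72.
Then R = B(k−1)f/C = k*(k + 5)*(k**2 + 9*k + 26)/72, so s_k = R(k)·t_k = k*(k**2 + 9*k + 26)/(8*(k + 2)*(k + 3)*(k + 4)).
Δs = 9/(k**4 + 14*k**3 + 71*k**2 + 154*k + 120), as required.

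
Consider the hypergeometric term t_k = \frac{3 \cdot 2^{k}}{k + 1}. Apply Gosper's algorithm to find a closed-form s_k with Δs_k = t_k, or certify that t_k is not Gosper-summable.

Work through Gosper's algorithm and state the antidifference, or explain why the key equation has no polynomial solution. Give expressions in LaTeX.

Step 1: r(k) = 2*(k + 1)/(k + 2).
Normal form (A,B,C) = (2*k + 2, k + 2, 1).
Solve (2*k + 2)·f(k+1) − (k + 1)·f(k) = 1.
d = -1 from the (1,1,0) case.
Bound -1 < 0, so the key equation has no polynomial solution.

not Gosper-summable; s_k does not exist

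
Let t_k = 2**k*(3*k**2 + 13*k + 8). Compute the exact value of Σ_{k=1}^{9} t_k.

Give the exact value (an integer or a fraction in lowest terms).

Σ = 317432

t_(k+1)/t_k = 2*(3*k**2 + 19*k + 24)/(3*k**2 + 13*k + 8).
Normal form (A,B,C) = (2, 1, k**2 + 13*k/3 + 8/3).
Key eq: (2)·f(k+1) = (1)·f(k) + (k**2 + 13*k/3 + 8/3).
deg f ≤ 2 (via 0,0,2).
Solve for f: f(k) = k*(3*k + 1)/3 (degree 2 ≤ 2).
Get s_k = R·t_k = 2**k*k*(3*k + 1) with R(k) = B(k−1)f(k)/C(k) = k*(3*k + 1)/(3*k**2 + 13*k + 8).
Check: Δs_k = 2**k*(3*k**2 + 13*k + 8). ✓
Evaluate s at k=10 and k=1: 317440 and 8; difference 317432.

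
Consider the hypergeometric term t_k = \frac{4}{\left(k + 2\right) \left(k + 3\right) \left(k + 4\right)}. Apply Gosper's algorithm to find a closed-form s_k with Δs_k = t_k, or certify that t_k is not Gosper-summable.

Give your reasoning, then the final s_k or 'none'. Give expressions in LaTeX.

r(k) = (k + 2)/(k + 5) after simplifying.
A = k + 2, B = k + 5, C = 1.
f must satisfy (k + 2)·f(k+1) − (k + 4)·f(k) = 1.
d = 2 from the (1,1,0) case.
Solve for f: f(k) = k*(k + 5)/12 (degree 2 ≤ 2).
Then R = B(k−1)f/C = k*(k + 4)*(k + 5)/12, so s_k = R(k)·t_k = k*(k + 5)/(3*(k + 2)*(k + 3)).
s_(k+1) − s_k = 4/(k**3 + 9*k**2 + 26*k + 24) = t_k.

s_k = \frac{k \left(k + 5\right)}{3 \left(k + 2\right) \left(k + 3\right)}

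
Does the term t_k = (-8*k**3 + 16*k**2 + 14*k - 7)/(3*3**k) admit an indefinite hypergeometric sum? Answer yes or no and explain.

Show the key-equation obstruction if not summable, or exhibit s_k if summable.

Yes. s_k = (4*k**3 - 2*k**2 - 3*k + 3)/3**k.

t_(k+1)/t_k = (8*k**3 + 8*k**2 - 22*k - 15)/(3*(8*k**3 - 16*k**2 - 14*k + 7)).
Normal form (A,B,C) = (1/3, 1, k**3 - 2*k**2 - 7*k/4 + 7/8).
f must satisfy (1/3)·f(k+1) − (1)·f(k) = k**3 - 2*k**2 - 7*k/4 + 7/8.
Bound: deg f ≤ 3.
Match coefficients ⇒ f(k) = -3*(k + 1)*(4*k**2 - 6*k + 3)/8.
Then R = B(k−1)f/C = -3*(k + 1)*(4*k**2 - 6*k + 3)/(8*k**3 - 16*k**2 - 14*k + 7), so s_k = R(k)·t_k = (4*k**3 - 2*k**2 - 3*k + 3)/3**k.
Verify: (-8*k**3 + 16*k**2 + 14*k - 7)/(3*3**k) matches t_k.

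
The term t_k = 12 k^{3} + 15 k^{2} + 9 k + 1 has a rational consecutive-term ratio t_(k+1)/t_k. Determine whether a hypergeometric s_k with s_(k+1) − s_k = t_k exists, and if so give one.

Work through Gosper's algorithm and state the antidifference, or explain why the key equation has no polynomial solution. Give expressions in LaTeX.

The ratio is (12*k**3 + 51*k**2 + 75*k + 37)/(12*k**3 + 15*k**2 + 9*k + 1).
Gosper form: A/B · C(k+1)/C(k) with A=1, B=1, C=k**3 + 5*k**2/4 + 3*k/4 + 1/12.
Solve (1)·f(k+1) − (1)·f(k) = k**3 + 5*k**2/4 + 3*k/4 + 1/12.
Degrees (0,0,3) ⇒ d ≤ 4.
Coefficient equations give f(k) = k*(3*k**3 - k**2 - 1)/12.
Certificate R = B(k−1)f/C = k*(3*k**3 - k**2 - 1)/(12*k**3 + 15*k**2 + 9*k + 1) gives s_k = 3*k**4 - k**3 - k.
Check: Δs_k = 12*k**3 + 15*k**2 + 9*k + 1. ✓

s_k = 3 k^{4} - k^{3} - k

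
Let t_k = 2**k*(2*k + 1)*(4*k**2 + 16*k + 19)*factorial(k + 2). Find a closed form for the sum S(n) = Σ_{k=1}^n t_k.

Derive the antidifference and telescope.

Ratio r(k) = 2*(8*k**4 + 84*k**3 + 330*k**2 + 567*k + 351)/(8*k**3 + 36*k**2 + 54*k + 19).
Gosper form: A/B · C(k+1)/C(k) with A=2*k + 6, B=1, C=k**3 + 9*k**2/2 + 27*k/4 + 19/8.
Solve (2*k + 6)·f(k+1) − (1)·f(k) = k**3 + 9*k**2/2 + 27*k/4 + 19/8.
Degrees (1,0,3) ⇒ d ≤ 2.
A polynomial solution: f(k) = (2*k - 1)*(2*k + 1)/8.
So s_k = (B(k−1)f/C)·t_k = ((2*k - 1)/(4*k**2 + 16*k + 19))·t_k = 2**k*(2*k - 1)*(2*k + 1)*factorial(k + 2).
Check: Δs_k = 2**k*(2*k + 1)*(4*k**2 + 16*k + 19)*factorial(k + 2). ✓
Evaluate: s_(n+1) = 2**(n + 1)*(2*n + 1)*(2*n + 3)*factorial(n + 3); subtract s_(1) = 36 ⇒ S(n) = 8*2**n*n**2*factorial(n + 3) + 16*2**n*n*factorial(n + 3) + 6*2**n*factorial(n + 3) - 36.

S(n) = 8*2**n*n**2*factorial(n + 3) + 16*2**n*n*factorial(n + 3) + 6*2**n*factorial(n + 3) - 36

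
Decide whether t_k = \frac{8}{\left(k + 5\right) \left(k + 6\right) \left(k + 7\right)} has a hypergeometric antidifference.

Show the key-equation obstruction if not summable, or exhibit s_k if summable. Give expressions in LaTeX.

Yes. s_k = \frac{2 k \left(k + 11\right)}{15 \left(k + 5\right) \left(k + 6\right)}.

The ratio is (k + 5)/(k + 8).
Take A(k)=k + 5, B(k)=k + 8, C(k)=1.
f must satisfy (k + 5)·f(k+1) − (k + 7)·f(k) = 1.
d = 2 from the (1,1,0) case.
Solving with deg f ≤ 2: f(k) = k*(k + 11)/60.
Then R = B(k−1)f/C = k*(k + 7)*(k + 11)/60, so s_k = R(k)·t_k = 2*k*(k + 11)/(15*(k + 5)*(k + 6)).
Δs = 8/(k**3 + 18*k**2 + 107*k + 210), as required.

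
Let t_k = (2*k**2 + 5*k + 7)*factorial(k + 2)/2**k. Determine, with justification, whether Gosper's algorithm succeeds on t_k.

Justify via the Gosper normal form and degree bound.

Yes. s_k = 2**(1 - k)*(2*k + 1)*factorial(k + 2).

The ratio is (k + 3)*(5*k + 2*(k + 1)**2 + 12)/(2*(2*k**2 + 5*k + 7)).
So A=k/2 + 3/2 and B=1, with C=k**2 + 5*k/2 + 7/2.
Set up (k/2 + 3/2)·f(k+1) − (1)·f(k) − (k**2 + 5*k/2 + 7/2) = 0.
d = 1 from the (1,0,2) case.
Match coefficients ⇒ f(k) = 2*k + 1.
Then R = B(k−1)f/C = 2*(2*k + 1)/(2*k**2 + 5*k + 7), so s_k = R(k)·t_k = 2**(1 - k)*(2*k + 1)*factorial(k + 2).
Verify: (2*k**2 + 5*k + 7)*factorial(k + 2)/2**k matches t_k.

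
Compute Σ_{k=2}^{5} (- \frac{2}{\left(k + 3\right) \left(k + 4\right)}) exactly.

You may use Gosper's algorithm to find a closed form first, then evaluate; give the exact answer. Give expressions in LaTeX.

r(k) = (k + 3)/(k + 5) after simplifying.
So A=k + 3 and B=k + 5, with C=1.
Solve (k + 3)·f(k+1) − (k + 4)·f(k) = 1.
Bound: deg f ≤ 1.
A polynomial solution: f(k) = k/3.
Then R = B(k−1)f/C = k*(k + 4)/3, so s_k = R(k)·t_k = -2*k/(3*k + 9).
s_(k+1) − s_k = -2/(k**2 + 7*k + 12) = t_k.
Sum = s_(6) − s_(2); s_(6) = -4/9, s_(2) = -4/15 ⇒ -8/45.

Σ = -8/45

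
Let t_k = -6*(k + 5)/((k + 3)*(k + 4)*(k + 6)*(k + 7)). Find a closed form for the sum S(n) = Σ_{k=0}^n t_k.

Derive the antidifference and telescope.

S(n) = (-n**2 - 11*n - 10)/(6*(n**2 + 11*n + 28))

r(k) = (k + 3)*(k + 6)**2/((k + 5)**2*(k + 8)) after simplifying.
Take A(k)=k + 3, B(k)=k + 8, C(k)=k**2 + 10*k + 25.
f must satisfy (k + 3)·f(k+1) − (k + 7)·f(k) = k**2 + 10*k + 25.
Bound: deg f ≤ 4.
Solving with deg f ≤ 4: f(k) = k*(k + 4)*(k + 5)*(k + 9)/36.
R(k) = B(k−1)·f(k)/C(k) = k*(k + 4)*(k + 7)*(k + 9)/(36*(k + 5)); s_k = R·t_k = k*(-k - 9)/(6*(k**2 + 9*k + 18)).
Δs = 6*(-k - 5)/(k**4 + 20*k**3 + 145*k**2 + 450*k + 504), as required.
Evaluate: s_(n+1) = (-n**2 - 11*n - 10)/(6*(n**2 + 11*n + 28)); subtract s_(0) = 0 ⇒ S(n) = (-n**2 - 11*n - 10)/(6*(n**2 + 11*n + 28)).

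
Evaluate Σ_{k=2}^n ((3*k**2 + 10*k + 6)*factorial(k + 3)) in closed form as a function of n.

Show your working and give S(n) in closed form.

S(n) = 3*n*factorial(n + 4) + factorial(n + 4) - 480

Compute t_(k+1)/t_k: get (k + 4)*(10*k + 3*(k + 1)**2 + 16)/(3*k**2 + 10*k + 6).
Factor: A=k + 4; B=1; C=k**2 + 10*k/3 + 2.
Set up (k + 4)·f(k+1) − (1)·f(k) − (k**2 + 10*k/3 + 2) = 0.
Bound: deg f ≤ 1.
Solving with deg f ≤ 1: f(k) = (3*k - 2)/3.
Then R = B(k−1)f/C = (3*k - 2)/(3*k**2 + 10*k + 6), so s_k = R(k)·t_k = (3*k - 2)*factorial(k + 3).
s_(k+1) − s_k = (3*k**2 + 10*k + 6)*factorial(k + 3) = t_k.
s_(n+1) = (3*n + 1)*factorial(n + 4) and s_(2) = 480, so S(n) = 3*n*factorial(n + 4) + factorial(n + 4) - 480.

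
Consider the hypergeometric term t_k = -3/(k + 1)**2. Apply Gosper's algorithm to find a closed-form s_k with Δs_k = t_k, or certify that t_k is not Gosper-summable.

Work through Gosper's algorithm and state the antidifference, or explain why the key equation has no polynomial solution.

no hypergeometric antidifference exists

t_(k+1)/t_k = (k + 1)**2/(k + 2)**2.
Gosper form: A/B · C(k+1)/C(k) with A=k**2 + 2*k + 1, B=k**2 + 4*k + 4, C=1.
f must satisfy (k**2 + 2*k + 1)·f(k+1) − (k**2 + 2*k + 1)·f(k) = 1.
Degrees (2,2,0) ⇒ d ≤ 0.
Generic f = c0 gives residual -1; -1 = 0 cannot hold, so t_k is not Gosper-summable.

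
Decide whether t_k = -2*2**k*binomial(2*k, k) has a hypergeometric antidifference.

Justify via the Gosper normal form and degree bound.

The ratio is 4*(2*k + 1)/(k + 1).
A = 8*k + 4, B = k + 1, C = 1.
Solve (8*k + 4)·f(k+1) − (k)·f(k) = 1.
Degrees (1,1,0) ⇒ d ≤ -1.
deg f ≤ -1 is impossible — no certificate.

No. Not Gosper-summable.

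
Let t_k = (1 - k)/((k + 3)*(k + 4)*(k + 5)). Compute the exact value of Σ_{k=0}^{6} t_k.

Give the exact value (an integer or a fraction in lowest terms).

The ratio is k*(k + 3)/((k - 1)*(k + 6)).
Factor: A=k + 3; B=k + 6; C=k - 1.
Set up (k + 3)·f(k+1) − (k + 5)·f(k) − (k - 1) = 0.
From deg A=1, deg B=1, deg C=1: d=2.
Solving with deg f ≤ 2: f(k) = k*(k - 5)/12.
R(k) = B(k−1)·f(k)/C(k) = k*(k - 5)*(k + 5)/(12*(k - 1)); s_k = R·t_k = k*(5 - k)/(12*(k + 3)*(k + 4)).
Check: Δs_k = (1 - k)/(k**3 + 12*k**2 + 47*k + 60). ✓
Evaluate s at k=7 and k=0: -7/660 and 0; difference -7/660.

Σ = -7/660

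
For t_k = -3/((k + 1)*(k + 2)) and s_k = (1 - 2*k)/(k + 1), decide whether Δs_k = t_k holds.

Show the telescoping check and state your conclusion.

valid; difference matches t_k

s_(k+1) = (-2*k - 1)/(k + 2)
s_(k+1) − s_k = -3/(k**2 + 3*k + 2)
(s_(k+1) − s_k) − t_k = 0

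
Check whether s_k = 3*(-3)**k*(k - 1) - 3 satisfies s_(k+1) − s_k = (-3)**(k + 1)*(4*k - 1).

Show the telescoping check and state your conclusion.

s_(k+1) = 3*(-3)**(k + 1)*k - 3
s_(k+1) − s_k = (-3)**(k + 1)*(4*k - 1)
(s_(k+1) − s_k) − t_k = 0

Valid: the claim telescopes to t_k.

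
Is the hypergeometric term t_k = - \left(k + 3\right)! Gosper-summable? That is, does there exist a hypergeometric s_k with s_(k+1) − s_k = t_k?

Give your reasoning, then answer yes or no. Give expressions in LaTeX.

No — t_k has no hypergeometric antidifference.

r(k) = k + 4 after simplifying.
Take A(k)=k + 4, B(k)=1, C(k)=1.
Set up (k + 4)·f(k+1) − (1)·f(k) − (1) = 0.
deg f ≤ -1 (via 1,0,0).
deg f ≤ -1 is impossible — no certificate.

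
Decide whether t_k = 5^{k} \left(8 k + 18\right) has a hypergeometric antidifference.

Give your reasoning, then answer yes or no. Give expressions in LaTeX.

Step 1: r(k) = 5*(4*k + 13)/(4*k + 9).
A = 5, B = 1, C = k + 9/4.
Key eq: (5)·f(k+1) = (1)·f(k) + (k + 9/4).
Degrees (0,0,1) ⇒ d ≤ 1.
A polynomial solution: f(k) = (k + 1)/4.
R(k) = B(k−1)·f(k)/C(k) = (k + 1)/(4*k + 9); s_k = R·t_k = 2*5**k*(k + 1).
s_(k+1) − s_k = 5**k*(8*k + 18) = t_k.

Yes. s_k = 2 \cdot 5^{k} \left(k + 1\right).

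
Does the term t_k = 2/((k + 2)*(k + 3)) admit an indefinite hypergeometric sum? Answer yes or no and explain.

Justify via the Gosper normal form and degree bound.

Compute t_(k+1)/t_k: get (k + 2)/(k + 4).
Take A(k)=k + 2, B(k)=k + 4, C(k)=1.
Need (k + 2)·f(k+1) − (k + 3)·f(k) = 1.
From deg A=1, deg B=1, deg C=0: d=1.
Coefficient equations give f(k) = k/2.
Get s_k = R·t_k = k/(k + 2) with R(k) = B(k−1)f(k)/C(k) = k*(k + 3)/2.
s_(k+1) − s_k = 2/(k**2 + 5*k + 6) = t_k.

Yes. s_k = k/(k + 2).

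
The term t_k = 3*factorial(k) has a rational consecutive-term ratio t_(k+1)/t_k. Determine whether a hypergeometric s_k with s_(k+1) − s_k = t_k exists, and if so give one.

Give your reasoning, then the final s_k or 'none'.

Step 1: r(k) = k + 1.
Gosper form: A/B · C(k+1)/C(k) with A=k + 1, B=1, C=1.
Set up (k + 1)·f(k+1) − (1)·f(k) − (1) = 0.
d = -1 from the (1,0,0) case.
d = -1 < 0 ⇒ no nonzero polynomial f; not summable.

no hypergeometric antidifference exists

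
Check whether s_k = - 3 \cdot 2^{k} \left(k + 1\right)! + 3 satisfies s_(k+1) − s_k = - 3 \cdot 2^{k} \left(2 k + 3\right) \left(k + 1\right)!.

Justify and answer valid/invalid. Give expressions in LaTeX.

Valid: the claim telescopes to t_k.

s_(k+1) = -3*2**(k + 1)*factorial(k + 2) + 3
s_(k+1) − s_k = -3*2**k*(2*k + 3)*factorial(k + 1)
(s_(k+1) − s_k) − t_k = 0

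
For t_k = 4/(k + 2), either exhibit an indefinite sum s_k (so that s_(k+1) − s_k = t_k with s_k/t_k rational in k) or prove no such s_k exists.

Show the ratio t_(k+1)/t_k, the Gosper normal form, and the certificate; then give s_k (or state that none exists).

no hypergeometric antidifference exists

Ratio r(k) = (k + 2)/(k + 3).
Factor: A=k + 2; B=k + 3; C=1.
f must satisfy (k + 2)·f(k+1) − (k + 2)·f(k) = 1.
Bound: deg f ≤ 0.
f = c0 ⇒ A·f(k+1) − B(k−1)·f(k) − C = -1. The system {-1 = 0} is inconsistent; no antidifference.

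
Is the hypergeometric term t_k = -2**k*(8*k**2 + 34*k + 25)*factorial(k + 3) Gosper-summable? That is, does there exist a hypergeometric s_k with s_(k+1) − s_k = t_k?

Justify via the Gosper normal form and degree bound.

t_(k+1)/t_k = 2*(8*k**3 + 82*k**2 + 267*k + 268)/(8*k**2 + 34*k + 25).
So A=2*k + 8 and B=1, with C=k**2 + 17*k/4 + 25/8.
Key eq: (2*k + 8)·f(k+1) = (1)·f(k) + (k**2 + 17*k/4 + 25/8).
Degrees (1,0,2) ⇒ d ≤ 1.
Solving with deg f ≤ 1: f(k) = (4*k - 1)/8.
So s_k = (B(k−1)f/C)·t_k = ((4*k - 1)/(8*k**2 + 34*k + 25))·t_k = -2**k*(4*k - 1)*factorial(k + 3).
Check: Δs_k = -2**k*(8*k**2 + 34*k + 25)*factorial(k + 3). ✓

Yes. s_k = -2**k*(4*k - 1)*factorial(k + 3).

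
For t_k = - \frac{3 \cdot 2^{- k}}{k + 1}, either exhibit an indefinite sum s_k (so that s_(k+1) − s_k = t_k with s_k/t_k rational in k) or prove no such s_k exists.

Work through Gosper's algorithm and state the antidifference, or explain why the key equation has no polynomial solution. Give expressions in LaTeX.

none — t_k is not Gosper-summable

Compute t_(k+1)/t_k: get (k + 1)/(2*(k + 2)).
Factor: A=k/2 + 1/2; B=k + 2; C=1.
f must satisfy (k/2 + 1/2)·f(k+1) − (k + 1)·f(k) = 1.
From deg A=1, deg B=1, deg C=0: d=-1.
Bound -1 < 0, so the key equation has no polynomial solution.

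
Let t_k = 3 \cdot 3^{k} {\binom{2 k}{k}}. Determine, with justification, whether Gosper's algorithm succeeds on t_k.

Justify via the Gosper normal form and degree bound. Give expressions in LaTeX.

No; the degree bound rules out any f.

The ratio is 6*(2*k + 1)/(k + 1).
Normal form (A,B,C) = (12*k + 6, k + 1, 1).
f must satisfy (12*k + 6)·f(k+1) − (k)·f(k) = 1.
d = -1 from the (1,1,0) case.
deg f ≤ -1 is impossible — no certificate.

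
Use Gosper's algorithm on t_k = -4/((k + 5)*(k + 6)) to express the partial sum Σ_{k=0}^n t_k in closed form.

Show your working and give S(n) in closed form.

Compute t_(k+1)/t_k: get (k + 5)/(k + 7).
Take A(k)=k + 5, B(k)=k + 7, C(k)=1.
Need (k + 5)·f(k+1) − (k + 6)·f(k) = 1.
Bound: deg f ≤ 1.
A polynomial solution: f(k) = k/5.
Get s_k = R·t_k = -4*k/(5*k + 25) with R(k) = B(k−1)f(k)/C(k) = k*(k + 6)/5.
s_(k+1) − s_k = -4/(k**2 + 11*k + 30) = t_k.
Evaluate: s_(n+1) = 4*(-n - 1)/(5*(n + 6)); subtract s_(0) = 0 ⇒ S(n) = 4*(-n - 1)/(5*(n + 6)).

S(n) = 4*(-n - 1)/(5*(n + 6))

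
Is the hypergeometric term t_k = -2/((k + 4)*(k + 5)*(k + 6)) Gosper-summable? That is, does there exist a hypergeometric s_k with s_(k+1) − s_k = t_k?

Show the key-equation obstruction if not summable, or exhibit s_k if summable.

The ratio is (k + 4)/(k + 7).
Gosper form: A/B · C(k+1)/C(k) with A=k + 4, B=k + 7, C=1.
f must satisfy (k + 4)·f(k+1) − (k + 6)·f(k) = 1.
Degrees (1,1,0) ⇒ d ≤ 2.
Solving with deg f ≤ 2: f(k) = k*(k + 9)/40.
Certificate R = B(k−1)f/C = k*(k + 6)*(k + 9)/40 gives s_k = k*(-k - 9)/(20*(k + 4)*(k + 5)).
s_(k+1) − s_k = -2/(k**3 + 15*k**2 + 74*k + 120) = t_k.

Yes. s_k = k*(-k - 9)/(20*(k + 4)*(k + 5)).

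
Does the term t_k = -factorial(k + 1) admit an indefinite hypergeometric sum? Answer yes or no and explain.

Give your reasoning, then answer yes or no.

t_(k+1)/t_k = k + 2.
Factor: A=k + 2; B=1; C=1.
Need (k + 2)·f(k+1) − (1)·f(k) = 1.
From deg A=1, deg B=0, deg C=0: d=-1.
Bound -1 < 0, so the key equation has no polynomial solution.

No. Not Gosper-summable.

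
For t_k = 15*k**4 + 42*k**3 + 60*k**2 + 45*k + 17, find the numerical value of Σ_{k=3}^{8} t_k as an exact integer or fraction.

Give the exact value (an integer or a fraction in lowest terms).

r(k) = (15*k**4 + 102*k**3 + 276*k**2 + 351*k + 179)/(15*k**4 + 42*k**3 + 60*k**2 + 45*k + 17) after simplifying.
Factor: A=1; B=1; C=k**4 + 14*k**3/5 + 4*k**2 + 3*k + 17/15.
f must satisfy (1)·f(k+1) − (1)·f(k) = k**4 + 14*k**3/5 + 4*k**2 + 3*k + 17/15.
From deg A=0, deg B=0, deg C=4: d=5.
Solve for f: f(k) = k*(3*k**4 + 3*k**3 + 4*k**2 + 3*k + 4)/15 (degree 5 ≤ 5).
Get s_k = R·t_k = k*(3*k**4 + 3*k**3 + 4*k**2 + 3*k + 4) with R(k) = B(k−1)f(k)/C(k) = k*(3*k**4 + 3*k**3 + 4*k**2 + 3*k + 4)/(15*k**4 + 42*k**3 + 60*k**2 + 45*k + 17).
Verify: 15*k**4 + 42*k**3 + 60*k**2 + 45*k + 17 matches t_k.
Σ_(k=3)^(8) t_k = s_(9) − s_(3) = 200025 − (1119) = 198906.

Σ = 198906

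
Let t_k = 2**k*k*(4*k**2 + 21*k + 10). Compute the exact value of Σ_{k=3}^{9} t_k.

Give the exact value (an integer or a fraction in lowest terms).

Step 1: r(k) = 2*(4*k**3 + 33*k**2 + 64*k + 35)/(k*(4*k**2 + 21*k + 10)).
Gosper form: A/B · C(k+1)/C(k) with A=2, B=1, C=k**3 + 21*k**2/4 + 5*k/2.
Need (2)·f(k+1) − (1)·f(k) = k**3 + 21*k**2/4 + 5*k/2.
From deg A=0, deg B=0, deg C=3: d=3.
Coefficient equations give f(k) = (4*k**3 - 3*k**2 - 2*k + 2)/4.
Then R = B(k−1)f/C = (4*k**3 - 3*k**2 - 2*k + 2)/(k*(4*k**2 + 21*k + 10)), so s_k = R(k)·t_k = 2**k*(4*k**3 - 3*k**2 - 2*k + 2).
Verify: 2**k*k*(4*k**2 + 21*k + 10) matches t_k.
Sum = s_(10) − s_(3); s_(10) = 3770368, s_(3) = 616 ⇒ 3769752.

Σ = 3769752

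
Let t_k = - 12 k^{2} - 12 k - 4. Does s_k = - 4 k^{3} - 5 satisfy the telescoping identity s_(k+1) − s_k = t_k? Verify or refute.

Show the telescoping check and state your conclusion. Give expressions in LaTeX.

valid (s_(k+1) − s_k reduces to t_k)

s_(k+1) = -4*(k + 1)**3 - 5
s_(k+1) − s_k = 4*k**3 - 4*(k + 1)**3
(s_(k+1) − s_k) − t_k = 0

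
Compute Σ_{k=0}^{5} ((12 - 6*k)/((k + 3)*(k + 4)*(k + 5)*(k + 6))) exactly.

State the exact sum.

t_(k+1)/t_k = (k - 1)*(k + 3)/((k - 2)*(k + 7)).
Gosper form: A/B · C(k+1)/C(k) with A=k + 3, B=k + 7, C=k - 2.
Key eq: (k + 3)·f(k+1) = (k + 6)·f(k) + (k - 2).
Bound: deg f ≤ 3.
Coefficient equations give f(k) = -k*(k**2 + 12*k + 227)/360.
Get s_k = R·t_k = k*(k**2 + 12*k + 227)/(60*(k + 3)*(k + 4)*(k + 5)) with R(k) = B(k−1)f(k)/C(k) = -k*(k + 6)*(k**2 + 12*k + 227)/(360*(k - 2)).
s_(k+1) − s_k = 6*(2 - k)/(k**4 + 18*k**3 + 119*k**2 + 342*k + 360) = t_k.
Evaluate s at k=6 and k=0: 67/1980 and 0; difference 67/1980.

Σ = 67/1980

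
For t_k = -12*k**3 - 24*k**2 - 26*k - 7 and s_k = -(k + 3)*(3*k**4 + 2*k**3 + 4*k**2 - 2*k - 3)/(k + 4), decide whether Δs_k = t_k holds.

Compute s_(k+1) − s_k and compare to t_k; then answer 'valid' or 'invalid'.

Invalid: residual (9*k**4 + 70*k**3 + 118*k**2 + 113*k + 31)/(k**2 + 9*k + 20) ≠ 0.

s_(k+1) = (-3*k**5 - 26*k**4 - 84*k**3 - 136*k**2 - 100*k - 16)/(k + 5)
s_(k+1) − s_k = (-12*k**5 - 123*k**4 - 412*k**3 - 603*k**2 - 470*k - 109)/(k**2 + 9*k + 20)
(s_(k+1) − s_k) − t_k = (9*k**4 + 70*k**3 + 118*k**2 + 113*k + 31)/(k**2 + 9*k + 20)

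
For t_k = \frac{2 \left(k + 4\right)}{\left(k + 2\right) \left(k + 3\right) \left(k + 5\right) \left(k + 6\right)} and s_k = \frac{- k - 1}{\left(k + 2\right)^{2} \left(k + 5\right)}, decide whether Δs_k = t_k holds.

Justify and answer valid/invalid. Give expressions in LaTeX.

Invalid: residual \frac{- 3 k^{2} - 21 k - 34}{k^{6} + 21 k^{5} + 177 k^{4} + 767 k^{3} + 1806 k^{2} + 2196 k + 1080} ≠ 0.

s_(k+1) = (-k - 2)/((k + 3)**2*(k + 6))
s_(k+1) − s_k = ((k + 1)*(k + 3)**2*(k + 6) - (k + 2)**3*(k + 5))/((k + 2)**2*(k + 3)**2*(k + 5)*(k + 6))
(s_(k+1) − s_k) − t_k = (-3*k**2 - 21*k - 34)/(k**6 + 21*k**5 + 177*k**4 + 767*k**3 + 1806*k**2 + 2196*k + 1080)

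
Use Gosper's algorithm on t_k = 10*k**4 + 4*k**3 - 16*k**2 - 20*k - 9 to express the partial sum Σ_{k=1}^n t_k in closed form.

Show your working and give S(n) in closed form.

S(n) = n*(2*n**4 + 6*n**3 - 17*n - 22)

t_(k+1)/t_k = (10*k**4 + 44*k**3 + 56*k**2 - 31)/(10*k**4 + 4*k**3 - 16*k**2 - 20*k - 9).
Normal form (A,B,C) = (1, 1, k**4 + 2*k**3/5 - 8*k**2/5 - 2*k - 9/10).
Set up (1)·f(k+1) − (1)·f(k) − (k**4 + 2*k**3/5 - 8*k**2/5 - 2*k - 9/10) = 0.
Bound: deg f ≤ 5.
Match coefficients ⇒ f(k) = k*(2*k**4 - 4*k**3 - 4*k**2 - k - 2)/10.
Certificate R = B(k−1)f/C = k*(2*k**4 - 4*k**3 - 4*k**2 - k - 2)/(10*k**4 + 4*k**3 - 16*k**2 - 20*k - 9) gives s_k = k*(2*k**4 - 4*k**3 - 4*k**2 - k - 2).
Check: Δs_k = 10*k**4 + 4*k**3 - 16*k**2 - 20*k - 9. ✓
Evaluate: s_(n+1) = 2*n**5 + 6*n**4 - 17*n**2 - 22*n - 9; subtract s_(1) = -9 ⇒ S(n) = n*(2*n**4 + 6*n**3 - 17*n - 22).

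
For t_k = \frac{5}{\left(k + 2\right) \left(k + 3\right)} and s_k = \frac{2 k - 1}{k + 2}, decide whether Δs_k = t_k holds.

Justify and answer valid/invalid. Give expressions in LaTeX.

Valid — Δs_k = t_k.

s_(k+1) = (2*k + 1)/(k + 3)
s_(k+1) − s_k = 5/(k**2 + 5*k + 6)
(s_(k+1) − s_k) − t_k = 0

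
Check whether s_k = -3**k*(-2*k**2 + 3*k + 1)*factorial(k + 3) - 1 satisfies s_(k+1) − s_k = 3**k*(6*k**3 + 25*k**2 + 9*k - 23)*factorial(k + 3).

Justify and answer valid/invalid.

valid (s_(k+1) − s_k reduces to t_k)

s_(k+1) = -3**(k + 1)*(3*k - 2*(k + 1)**2 + 4)*factorial(k + 4) - 1
s_(k+1) − s_k = 3**k*(6*k**3 + 25*k**2 + 9*k - 23)*factorial(k + 3)
(s_(k+1) − s_k) − t_k = 0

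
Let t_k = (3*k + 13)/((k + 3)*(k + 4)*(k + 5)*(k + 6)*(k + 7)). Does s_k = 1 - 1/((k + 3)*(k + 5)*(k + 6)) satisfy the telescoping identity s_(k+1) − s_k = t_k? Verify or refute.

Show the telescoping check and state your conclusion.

valid; difference matches t_k

s_(k+1) = 1 - 1/((k + 4)*(k + 6)*(k + 7))
s_(k+1) − s_k = (3*k + 13)/(k**5 + 25*k**4 + 245*k**3 + 1175*k**2 + 2754*k + 2520)
(s_(k+1) − s_k) − t_k = 0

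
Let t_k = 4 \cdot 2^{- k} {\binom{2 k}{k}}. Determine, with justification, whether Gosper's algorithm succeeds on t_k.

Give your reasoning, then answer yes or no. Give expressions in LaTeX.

Compute t_(k+1)/t_k: get (2*k + 1)/(k + 1).
So A=2*k + 1 and B=k + 1, with C=1.
Solve (2*k + 1)·f(k+1) − (k)·f(k) = 1.
From deg A=1, deg B=1, deg C=0: d=-1.
deg f ≤ -1 is impossible — no certificate.

No. Not Gosper-summable.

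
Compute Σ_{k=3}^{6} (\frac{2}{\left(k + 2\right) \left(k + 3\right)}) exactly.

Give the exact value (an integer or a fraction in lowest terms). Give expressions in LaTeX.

Σ = 8/45

t_(k+1)/t_k = (k + 2)/(k + 4).
Gosper form: A/B · C(k+1)/C(k) with A=k + 2, B=k + 4, C=1.
Key eq: (k + 2)·f(k+1) = (k + 3)·f(k) + (1).
From deg A=1, deg B=1, deg C=0: d=1.
Match coefficients ⇒ f(k) = k/2.
Then R = B(k−1)f/C = k*(k + 3)/2, so s_k = R(k)·t_k = k/(k + 2).
s_(k+1) − s_k = 2/(k**2 + 5*k + 6) = t_k.
Σ_(k=3)^(6) t_k = s_(7) − s_(3) = 7/9 − (3/5) = 8/45.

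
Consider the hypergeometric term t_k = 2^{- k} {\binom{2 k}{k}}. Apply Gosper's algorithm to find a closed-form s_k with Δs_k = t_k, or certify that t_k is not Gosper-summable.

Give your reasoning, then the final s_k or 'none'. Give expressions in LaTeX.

none — t_k is not Gosper-summable

Step 1: r(k) = (2*k + 1)/(k + 1).
So A=2*k + 1 and B=k + 1, with C=1.
Key eq: (2*k + 1)·f(k+1) = (k)·f(k) + (1).
Bound: deg f ≤ -1.
Bound -1 < 0, so the key equation has no polynomial solution.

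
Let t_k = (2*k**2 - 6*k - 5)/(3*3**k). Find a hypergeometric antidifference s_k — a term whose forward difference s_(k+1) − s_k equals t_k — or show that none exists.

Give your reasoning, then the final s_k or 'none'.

s_k = (-k**2 + 2*k + 3)/3**k

Step 1: r(k) = (2*k**2 - 2*k - 9)/(3*(2*k**2 - 6*k - 5)).
Factor: A=1/3; B=1; C=k**2 - 3*k - 5/2.
Key eq: (1/3)·f(k+1) = (1)·f(k) + (k**2 - 3*k - 5/2).
d = 2 from the (0,0,2) case.
Coefficient equations give f(k) = -3*(k - 3)*(k + 1)/2.
Then R = B(k−1)f/C = -3*(k - 3)*(k + 1)/(2*k**2 - 6*k - 5), so s_k = R(k)·t_k = (-k**2 + 2*k + 3)/3**k.
Verify: (2*k**2 - 6*k - 5)/(3*3**k) matches t_k.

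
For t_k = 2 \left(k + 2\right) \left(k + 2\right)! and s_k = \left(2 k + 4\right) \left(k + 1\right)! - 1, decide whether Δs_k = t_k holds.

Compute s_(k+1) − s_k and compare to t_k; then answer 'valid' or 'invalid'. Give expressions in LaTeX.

s_(k+1) = (2*k + 6)*factorial(k + 2) - 1
s_(k+1) − s_k = 2*(k + 2)*factorial(k + 2)
(s_(k+1) − s_k) − t_k = 0

Valid — Δs_k = t_k.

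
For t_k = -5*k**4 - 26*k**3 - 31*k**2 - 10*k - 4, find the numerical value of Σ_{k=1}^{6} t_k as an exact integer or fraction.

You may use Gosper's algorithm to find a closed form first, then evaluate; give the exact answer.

Compute t_(k+1)/t_k: get (5*k**4 + 46*k**3 + 139*k**2 + 170*k + 76)/(5*k**4 + 26*k**3 + 31*k**2 + 10*k + 4).
Take A(k)=1, B(k)=1, C(k)=k**4 + 26*k**3/5 + 31*k**2/5 + 2*k + 4/5.
Need (1)·f(k+1) − (1)·f(k) = k**4 + 26*k**3/5 + 31*k**2/5 + 2*k + 4/5.
From deg A=0, deg B=0, deg C=4: d=5.
Coefficient equations give f(k) = k*(k**4 + 4*k**3 - k**2 - 4*k + 4)/5.
Get s_k = R·t_k = k*(-k**4 - 4*k**3 + k**2 + 4*k - 4) with R(k) = B(k−1)f(k)/C(k) = k*(k**4 + 4*k**3 - k**2 - 4*k + 4)/(5*k**4 + 26*k**3 + 31*k**2 + 10*k + 4).
Check: Δs_k = -5*k**4 - 26*k**3 - 31*k**2 - 10*k - 4. ✓
Telescoping: Σ = s_(7) − s_(1) = -25900 − (-4) = -25896.

Σ = -25896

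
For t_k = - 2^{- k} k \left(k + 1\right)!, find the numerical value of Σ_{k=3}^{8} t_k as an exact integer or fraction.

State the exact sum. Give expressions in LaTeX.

Σ = -14169

t_(k+1)/t_k = (k + 1)*(k + 2)/(2*k).
So A=k/2 + 1 and B=1, with C=k.
f must satisfy (k/2 + 1)·f(k+1) − (1)·f(k) = k.
Degrees (1,0,1) ⇒ d ≤ 0.
Solving with deg f ≤ 0: f(k) = 2.
Then R = B(k−1)f/C = 2/k, so s_k = R(k)·t_k = -2**(1 - k)*factorial(k + 1).
Verify: -k*factorial(k + 1)/2**k matches t_k.
Sum = s_(9) − s_(3); s_(9) = -14175, s_(3) = -6 ⇒ -14169.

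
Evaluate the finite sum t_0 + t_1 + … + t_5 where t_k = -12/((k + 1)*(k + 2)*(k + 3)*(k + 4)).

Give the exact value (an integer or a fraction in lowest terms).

t_(k+1)/t_k = (k + 1)/(k + 5).
So A=k + 1 and B=k + 5, with C=1.
Key eq: (k + 1)·f(k+1) = (k + 4)·f(k) + (1).
deg f ≤ 3 (via 1,1,0).
Solve for f: f(k) = k*(k**2 + 6*k + 11)/18 (degree 3 ≤ 3).
Get s_k = R·t_k = 2*k*(-k**2 - 6*k - 11)/(3*(k + 1)*(k + 2)*(k + 3)) with R(k) = B(k−1)f(k)/C(k) = k*(k + 4)*(k**2 + 6*k + 11)/18.
Δs = -12/(k**4 + 10*k**3 + 35*k**2 + 50*k + 24), as required.
Telescoping: Σ = s_(6) − s_(0) = -83/126 − (0) = -83/126.

Σ = -83/126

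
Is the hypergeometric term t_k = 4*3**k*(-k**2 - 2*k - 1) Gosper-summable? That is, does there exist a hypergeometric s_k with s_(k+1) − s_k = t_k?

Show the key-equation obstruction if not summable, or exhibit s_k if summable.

Step 1: r(k) = 3*(k**2 + 4*k + 4)/(k**2 + 2*k + 1).
Gosper form: A/B · C(k+1)/C(k) with A=3, B=1, C=k**2 + 2*k + 1.
f must satisfy (3)·f(k+1) − (1)·f(k) = k**2 + 2*k + 1.
Bound: deg f ≤ 2.
A polynomial solution: f(k) = (k**2 - k + 1)/2.
So s_k = (B(k−1)f/C)·t_k = ((k**2 - k + 1)/(2*(k + 1)**2))·t_k = 2*3**k*(-k**2 + k - 1).
s_(k+1) − s_k = 4*3**k*(-k**2 - 2*k - 1) = t_k.

Yes. s_k = 2*3**k*(-k**2 + k - 1).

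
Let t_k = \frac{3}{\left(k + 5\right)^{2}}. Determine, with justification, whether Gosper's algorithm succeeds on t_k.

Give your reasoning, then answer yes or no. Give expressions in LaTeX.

No — the linear system for f has no solution.

t_(k+1)/t_k = (k + 5)**2/(k + 6)**2.
A = k**2 + 10*k + 25, B = k**2 + 12*k + 36, C = 1.
f must satisfy (k**2 + 10*k + 25)·f(k+1) − (k**2 + 10*k + 25)·f(k) = 1.
Degrees (2,2,0) ⇒ d ≤ 0.
Put f(k) = c0: A·f(k+1) − B(k−1)·f(k) − C = -1; need -1 = 0 — inconsistent ⇒ no f, not summable.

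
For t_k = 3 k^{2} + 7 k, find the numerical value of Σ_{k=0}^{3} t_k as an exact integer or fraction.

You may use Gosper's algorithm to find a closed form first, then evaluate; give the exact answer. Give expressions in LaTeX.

Σ = 84

Step 1: r(k) = (3*k**2 + 13*k + 10)/(k*(3*k + 7)).
Gosper form: A/B · C(k+1)/C(k) with A=1, B=1, C=k**2 + 7*k/3.
Solve (1)·f(k+1) − (1)·f(k) = k**2 + 7*k/3.
Bound: deg f ≤ 3.
Match coefficients ⇒ f(k) = k*(k - 1)*(k + 3)/3.
R(k) = B(k−1)·f(k)/C(k) = (k - 1)*(k + 3)/(3*k + 7); s_k = R·t_k = k*(k**2 + 2*k - 3).
Verify: k*(3*k + 7) matches t_k.
Evaluate s at k=4 and k=0: 84 and 0; difference 84.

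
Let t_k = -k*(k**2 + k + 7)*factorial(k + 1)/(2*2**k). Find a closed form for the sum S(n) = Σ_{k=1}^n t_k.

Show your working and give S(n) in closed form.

t_(k+1)/t_k = (k + 1)*(k + 2)*(k + (k + 1)**2 + 8)/(2*k*(k**2 + k + 7)).
A = k/2 + 1, B = 1, C = k**3 + k**2 + 7*k.
Need (k/2 + 1)·f(k+1) − (1)·f(k) = k**3 + k**2 + 7*k.
From deg A=1, deg B=0, deg C=3: d=2.
Solve for f: f(k) = 2*(k**2 - k + 3) (degree 2 ≤ 2).
Certificate R = B(k−1)f/C = 2*(k**2 - k + 3)/(k*(k**2 + k + 7)) gives s_k = -(k**2 - k + 3)*factorial(k + 1)/2**k.
s_(k+1) − s_k = -k*(k**2 + k + 7)*factorial(k + 1)/(2*2**k) = t_k.
s_(n+1) = -2**(-n - 1)*(n**2 + n + 3)*factorial(n + 2) and s_(1) = -3, so S(n) = (6*2**n - n**4*factorial(n) - 4*n**3*factorial(n) - 8*n**2*factorial(n) - 11*n*factorial(n) - 6*factorial(n))/(2*2**n).

S(n) = (6*2**n - n**4*factorial(n) - 4*n**3*factorial(n) - 8*n**2*factorial(n) - 11*n*factorial(n) - 6*factorial(n))/(2*2**n)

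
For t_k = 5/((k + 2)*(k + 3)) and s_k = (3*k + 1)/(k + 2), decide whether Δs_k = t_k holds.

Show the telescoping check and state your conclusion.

s_(k+1) = (3*k + 4)/(k + 3)
s_(k+1) − s_k = 5/(k**2 + 5*k + 6)
(s_(k+1) − s_k) − t_k = 0

Valid: the claim telescopes to t_k.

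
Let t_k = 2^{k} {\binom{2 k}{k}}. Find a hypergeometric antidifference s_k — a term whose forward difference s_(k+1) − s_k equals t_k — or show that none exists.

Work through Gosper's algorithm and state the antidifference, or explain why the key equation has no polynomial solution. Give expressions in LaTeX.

no hypergeometric antidifference exists

Step 1: r(k) = 4*(2*k + 1)/(k + 1).
Factor: A=8*k + 4; B=k + 1; C=1.
Key eq: (8*k + 4)·f(k+1) = (k)·f(k) + (1).
d = -1 from the (1,1,0) case.
Bound -1 < 0, so the key equation has no polynomial solution.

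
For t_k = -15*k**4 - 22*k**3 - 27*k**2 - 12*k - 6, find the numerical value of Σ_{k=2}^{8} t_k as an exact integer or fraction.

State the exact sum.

Ratio r(k) = (15*k**4 + 82*k**3 + 183*k**2 + 192*k + 82)/(15*k**4 + 22*k**3 + 27*k**2 + 12*k + 6).
Factor: A=1; B=1; C=k**4 + 22*k**3/15 + 9*k**2/5 + 4*k/5 + 2/5.
Key eq: (1)·f(k+1) = (1)·f(k) + (k**4 + 22*k**3/15 + 9*k**2/5 + 4*k/5 + 2/5).
deg f ≤ 5 (via 0,0,4).
Solve for f: f(k) = k*(3*k**4 - 2*k**3 + 3*k**2 - 2*k + 4)/15 (degree 5 ≤ 5).
Certificate R = B(k−1)f/C = k*(3*k**4 - 2*k**3 + 3*k**2 - 2*k + 4)/(15*k**4 + 22*k**3 + 27*k**2 + 12*k + 6) gives s_k = k*(-3*k**4 + 2*k**3 - 3*k**2 + 2*k - 4).
Δs = -15*k**4 - 22*k**3 - 27*k**2 - 12*k - 6, as required.
Evaluate s at k=9 and k=2: -166086 and -88; difference -165998.

Σ = -165998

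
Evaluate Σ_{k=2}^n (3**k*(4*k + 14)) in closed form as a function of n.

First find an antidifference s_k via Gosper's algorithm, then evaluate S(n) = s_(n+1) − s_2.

t_(k+1)/t_k = 3*(2*k + 9)/(2*k + 7).
Gosper form: A/B · C(k+1)/C(k) with A=3, B=1, C=k + 7/2.
Key eq: (3)·f(k+1) = (1)·f(k) + (k + 7/2).
d = 1 from the (0,0,1) case.
Match coefficients ⇒ f(k) = (k + 2)/2.
Then R = B(k−1)f/C = (k + 2)/(2*k + 7), so s_k = R(k)·t_k = 2*3**k*(k + 2).
Check: Δs_k = 3**k*(4*k + 14). ✓
Evaluate: s_(n+1) = 6*3**n*(n + 3); subtract s_(2) = 72 ⇒ S(n) = 6*3**n*n + 18*3**n - 72.

S(n) = 6*3**n*n + 18*3**n - 72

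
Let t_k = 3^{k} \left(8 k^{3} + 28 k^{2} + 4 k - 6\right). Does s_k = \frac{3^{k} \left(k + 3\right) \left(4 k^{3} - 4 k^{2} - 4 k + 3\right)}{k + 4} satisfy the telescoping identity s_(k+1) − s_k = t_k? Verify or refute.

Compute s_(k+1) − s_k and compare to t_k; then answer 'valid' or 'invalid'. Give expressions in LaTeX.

Invalid: residual \frac{3^{k} \left(- 8 k^{4} - 56 k^{3} - 120 k^{2} - 14 k + 27\right)}{k^{2} + 9 k + 20} ≠ 0.

s_(k+1) = 3**(k + 1)*(4*k**4 + 24*k**3 + 32*k**2 - k - 4)/(k + 5)
s_(k+1) − s_k = 3**k*(8*k**5 + 92*k**4 + 360*k**3 + 470*k**2 + 12*k - 93)/(k**2 + 9*k + 20)
(s_(k+1) − s_k) − t_k = 3**k*(-8*k**4 - 56*k**3 - 120*k**2 - 14*k + 27)/(k**2 + 9*k + 20)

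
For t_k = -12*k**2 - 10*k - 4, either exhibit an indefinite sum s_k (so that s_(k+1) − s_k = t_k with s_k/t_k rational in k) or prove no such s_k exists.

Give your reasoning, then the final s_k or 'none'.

Compute t_(k+1)/t_k: get (6*k**2 + 17*k + 13)/(6*k**2 + 5*k + 2).
A = 1, B = 1, C = k**2 + 5*k/6 + 1/3.
f must satisfy (1)·f(k+1) − (1)·f(k) = k**2 + 5*k/6 + 1/3.
Degrees (0,0,2) ⇒ d ≤ 3.
Coefficient equations give f(k) = k*(4*k**2 - k + 1)/12.
Certificate R = B(k−1)f/C = k*(4*k**2 - k + 1)/(2*(6*k**2 + 5*k + 2)) gives s_k = k*(-4*k**2 + k - 1).
Verify: -12*k**2 - 10*k - 4 matches t_k.

s_k = k*(-4*k**2 + k - 1)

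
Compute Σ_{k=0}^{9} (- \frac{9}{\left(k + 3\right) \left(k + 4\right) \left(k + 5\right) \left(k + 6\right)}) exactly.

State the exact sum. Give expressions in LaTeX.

Σ = -89/1820

The ratio is (k + 3)/(k + 7).
So A=k + 3 and B=k + 7, with C=1.
Solve (k + 3)·f(k+1) − (k + 6)·f(k) = 1.
From deg A=1, deg B=1, deg C=0: d=3.
Coefficient equations give f(k) = k*(k**2 + 12*k + 47)/180.
Certificate R = B(k−1)f/C = k*(k + 6)*(k**2 + 12*k + 47)/180 gives s_k = k*(-k**2 - 12*k - 47)/(20*(k + 3)*(k + 4)*(k + 5)).
Verify: -9/(k**4 + 18*k**3 + 119*k**2 + 342*k + 360) matches t_k.
Σ_(k=0)^(9) t_k = s_(10) − s_(0) = -89/1820 − (0) = -89/1820.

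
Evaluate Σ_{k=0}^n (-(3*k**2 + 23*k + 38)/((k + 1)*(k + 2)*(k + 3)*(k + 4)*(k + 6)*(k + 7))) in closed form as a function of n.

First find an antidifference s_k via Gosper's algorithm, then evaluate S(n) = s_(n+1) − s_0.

r(k) = (k + 1)*(k + 6)*(23*k + 3*(k + 1)**2 + 61)/((k + 5)*(k + 8)*(3*k**2 + 23*k + 38)) after simplifying.
A = k + 1, B = k + 8, C = k**3 + 38*k**2/3 + 51*k + 190/3.
Solve (k + 1)·f(k+1) − (k + 7)·f(k) = k**3 + 38*k**2/3 + 51*k + 190/3.
Degrees (1,1,3) ⇒ d ≤ 6.
Match coefficients ⇒ f(k) = k*(k + 2)*(k + 4)*(k + 5)*(k**2 + 10*k + 27)/54.
Certificate R = B(k−1)f/C = k*(k + 2)*(k + 4)*(k + 7)*(k**2 + 10*k + 27)/(18*(3*k**2 + 23*k + 38)) gives s_k = k*(-k**2 - 10*k - 27)/(18*(k**3 + 10*k**2 + 27*k + 18)).
Check: Δs_k = (-3*k**2 - 23*k - 38)/(k**6 + 23*k**5 + 207*k**4 + 925*k**3 + 2144*k**2 + 2412*k + 1008). ✓
s_(n+1) = (-n**3 - 13*n**2 - 50*n - 38)/(18*(n**3 + 13*n**2 + 50*n + 56)) and s_(0) = 0, so S(n) = (-n**3 - 13*n**2 - 50*n - 38)/(18*(n**3 + 13*n**2 + 50*n + 56)).

S(n) = (-n**3 - 13*n**2 - 50*n - 38)/(18*(n**3 + 13*n**2 + 50*n + 56))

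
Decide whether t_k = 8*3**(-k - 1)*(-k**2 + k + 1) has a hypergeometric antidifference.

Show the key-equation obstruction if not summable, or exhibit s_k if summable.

The ratio is (k**2 + k - 1)/(3*(k**2 - k - 1)).
Take A(k)=1/3, B(k)=1, C(k)=k**2 - k - 1.
Solve (1/3)·f(k+1) − (1)·f(k) = k**2 - k - 1.
deg f ≤ 2 (via 0,0,2).
Match coefficients ⇒ f(k) = -3*(2*k**2 - 1)/4.
So s_k = (B(k−1)f/C)·t_k = (-3*(2*k**2 - 1)/(4*(k**2 - k - 1)))·t_k = 2*(2*k**2 - 1)/3**k.
Δs = 8*3**(-k - 1)*(-k**2 + k + 1), as required.

Yes. s_k = 2*(2*k**2 - 1)/3**k.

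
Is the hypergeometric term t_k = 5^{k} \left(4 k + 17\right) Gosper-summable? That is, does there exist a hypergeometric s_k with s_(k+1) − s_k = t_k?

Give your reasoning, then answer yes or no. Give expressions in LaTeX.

Step 1: r(k) = 5*(4*k + 21)/(4*k + 17).
A = 5, B = 1, C = k + 17/4.
Need (5)·f(k+1) − (1)·f(k) = k + 17/4.
Bound: deg f ≤ 1.
Coefficient equations give f(k) = (k + 3)/4.
So s_k = (B(k−1)f/C)·t_k = ((k + 3)/(4*k + 17))·t_k = 5**k*(k + 3).
Check: Δs_k = 5**k*(4*k + 17). ✓

Yes. s_k = 5^{k} \left(k + 3\right).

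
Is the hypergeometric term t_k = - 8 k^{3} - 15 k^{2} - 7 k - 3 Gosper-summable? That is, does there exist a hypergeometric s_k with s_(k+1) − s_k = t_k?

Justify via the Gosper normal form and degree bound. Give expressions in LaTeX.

Yes. s_k = k \left(- 2 k^{3} - k^{2} + 2 k - 2\right).

Step 1: r(k) = (8*k**3 + 39*k**2 + 61*k + 33)/(8*k**3 + 15*k**2 + 7*k + 3).
So A=1 and B=1, with C=k**3 + 15*k**2/8 + 7*k/8 + 3/8.
Need (1)·f(k+1) − (1)·f(k) = k**3 + 15*k**2/8 + 7*k/8 + 3/8.
d = 4 from the (0,0,3) case.
Solve for f: f(k) = k*(2*k**3 + k**2 - 2*k + 2)/8 (degree 4 ≤ 4).
Certificate R = B(k−1)f/C = k*(2*k**3 + k**2 - 2*k + 2)/(8*k**3 + 15*k**2 + 7*k + 3) gives s_k = k*(-2*k**3 - k**2 + 2*k - 2).
Check: Δs_k = -8*k**3 - 15*k**2 - 7*k - 3. ✓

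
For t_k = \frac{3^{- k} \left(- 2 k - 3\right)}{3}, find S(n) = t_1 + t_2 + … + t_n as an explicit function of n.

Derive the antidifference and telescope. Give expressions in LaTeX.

The ratio is (2*k + 5)/(3*(2*k + 3)).
Take A(k)=1/3, B(k)=1, C(k)=k + 3/2.
Solve (1/3)·f(k+1) − (1)·f(k) = k + 3/2.
Bound: deg f ≤ 1.
A polynomial solution: f(k) = -3*(k + 2)/2.
R(k) = B(k−1)·f(k)/C(k) = -3*(k + 2)/(2*k + 3); s_k = R·t_k = (k + 2)/3**k.
Verify: (-2*k - 3)/(3*3**k) matches t_k.
Telescope: S(n) = s_(n+1) − s_(1) = 3**(-n - 1)*(n + 3) − (1) = 3**(-n - 1)*(-3**(n + 1) + n + 3).

S(n) = 3^{- n - 1} \left(- 3^{n + 1} + n + 3\right)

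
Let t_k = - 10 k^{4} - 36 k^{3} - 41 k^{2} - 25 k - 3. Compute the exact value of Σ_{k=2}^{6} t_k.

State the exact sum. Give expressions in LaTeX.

t_(k+1)/t_k = (10*k**4 + 76*k**3 + 209*k**2 + 255*k + 115)/(10*k**4 + 36*k**3 + 41*k**2 + 25*k + 3).
Factor: A=1; B=1; C=k**4 + 18*k**3/5 + 41*k**2/10 + 5*k/2 + 3/10.
f must satisfy (1)·f(k+1) − (1)·f(k) = k**4 + 18*k**3/5 + 41*k**2/10 + 5*k/2 + 3/10.
Degrees (0,0,4) ⇒ d ≤ 5.
Match coefficients ⇒ f(k) = k*(2*k**4 + 4*k**3 - k**2 + k - 3)/10.
Then R = B(k−1)f/C = k*(2*k**4 + 4*k**3 - k**2 + k - 3)/(10*k**4 + 36*k**3 + 41*k**2 + 25*k + 3), so s_k = R(k)·t_k = k*(-2*k**4 - 4*k**3 + k**2 - k + 3).
Check: Δs_k = -10*k**4 - 36*k**3 - 41*k**2 - 25*k - 3. ✓
Evaluate s at k=7 and k=2: -42903 and -118; difference -42785.

Σ = -42785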